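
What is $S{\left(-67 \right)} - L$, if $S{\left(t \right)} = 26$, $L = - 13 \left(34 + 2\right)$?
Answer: $494$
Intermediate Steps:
$L = -468$ ($L = \left(-13\right) 36 = -468$)
$S{\left(-67 \right)} - L = 26 - -468 = 26 + 468 = 494$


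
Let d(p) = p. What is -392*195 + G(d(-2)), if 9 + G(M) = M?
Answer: -76451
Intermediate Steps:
G(M) = -9 + M
-392*195 + G(d(-2)) = -392*195 + (-9 - 2) = -76440 - 11 = -76451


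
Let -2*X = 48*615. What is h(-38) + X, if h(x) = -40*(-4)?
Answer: -14600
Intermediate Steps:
X = -14760 (X = -24*615 = -½*29520 = -14760)
h(x) = 160
h(-38) + X = 160 - 14760 = -14600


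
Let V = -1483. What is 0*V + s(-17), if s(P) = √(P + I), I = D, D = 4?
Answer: I*√13 ≈ 3.6056*I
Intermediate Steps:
I = 4
s(P) = √(4 + P) (s(P) = √(P + 4) = √(4 + P))
0*V + s(-17) = 0*(-1483) + √(4 - 17) = 0 + √(-13) = 0 + I*√13 = I*√13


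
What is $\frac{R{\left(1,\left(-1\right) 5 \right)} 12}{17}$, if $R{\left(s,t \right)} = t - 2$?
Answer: $- \frac{84}{17} \approx -4.9412$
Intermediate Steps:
$R{\left(s,t \right)} = -2 + t$
$\frac{R{\left(1,\left(-1\right) 5 \right)} 12}{17} = \frac{\left(-2 - 5\right) 12}{17} = \left(-2 - 5\right) 12 \cdot \frac{1}{17} = \left(-7\right) 12 \cdot \frac{1}{17} = \left(-84\right) \frac{1}{17} = - \frac{84}{17}$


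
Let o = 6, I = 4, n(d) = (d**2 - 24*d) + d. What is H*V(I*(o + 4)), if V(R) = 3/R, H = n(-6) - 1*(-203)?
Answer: 1131/40 ≈ 28.275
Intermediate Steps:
n(d) = d**2 - 23*d
H = 377 (H = -6*(-23 - 6) - 1*(-203) = -6*(-29) + 203 = 174 + 203 = 377)
H*V(I*(o + 4)) = 377*(3/((4*(6 + 4)))) = 377*(3/((4*10))) = 377*(3/40) = 1131/40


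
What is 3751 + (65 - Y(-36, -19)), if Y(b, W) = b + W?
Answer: 3871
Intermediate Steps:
Y(b, W) = W + b
3751 + (65 - Y(-36, -19)) = 3751 + (65 - (-19 - 36)) = 3751 + (65 - 1*(-55)) = 3751 + (65 + 55) = 3751 + 120 = 3871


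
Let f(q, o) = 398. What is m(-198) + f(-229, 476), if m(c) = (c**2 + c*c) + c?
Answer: 78608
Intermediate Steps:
m(c) = c + 2*c**2 (m(c) = (c**2 + c**2) + c = 2*c**2 + c = c + 2*c**2)
m(-198) + f(-229, 476) = -198*(1 + 2*(-198)) + 398 = -198*(1 - 396) + 398 = -198*(-395) + 398 = 78210 + 398 = 78608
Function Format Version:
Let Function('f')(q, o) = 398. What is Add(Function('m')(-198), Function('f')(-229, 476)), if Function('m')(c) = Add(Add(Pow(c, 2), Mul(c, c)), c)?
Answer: 78608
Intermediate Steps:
Function('m')(c) = Add(c, Mul(2, Pow(c, 2))) (Function('m')(c) = Add(Add(Pow(c, 2), Pow(c, 2)), c) = Add(Mul(2, Pow(c, 2)), c) = Add(c, Mul(2, Pow(c, 2))))
Add(Function('m')(-198), Function('f')(-229, 476)) = Add(Mul(-198, Add(1, Mul(2, -198))), 398) = Add(Mul(-198, Add(1, -396)), 398) = Add(Mul(-198, -395), 398) = Add(78210, 398) = 78608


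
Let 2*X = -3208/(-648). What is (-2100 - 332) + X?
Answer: -393583/162 ≈ -2429.5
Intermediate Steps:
X = 401/162 (X = (-3208/(-648))/2 = (-3208*(-1/648))/2 = (½)*(401/81) = 401/162 ≈ 2.4753)
(-2100 - 332) + X = (-2100 - 332) + 401/162 = -2432 + 401/162 = -393583/162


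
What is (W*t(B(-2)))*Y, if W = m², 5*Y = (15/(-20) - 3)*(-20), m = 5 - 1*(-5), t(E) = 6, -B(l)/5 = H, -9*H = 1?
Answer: 9000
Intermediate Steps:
H = -⅑ (H = -⅑*1 = -⅑ ≈ -0.11111)
B(l) = 5/9 (B(l) = -5*(-⅑) = 5/9)
m = 10 (m = 5 + 5 = 10)
Y = 15 (Y = ((15/(-20) - 3)*(-20))/5 = ((15*(-1/20) - 3)*(-20))/5 = ((-¾ - 3)*(-20))/5 = (-15/4*(-20))/5 = (⅕)*75 = 15)
W = 100 (W = 10² = 100)
(W*t(B(-2)))*Y = (100*6)*15 = 600*15 = 9000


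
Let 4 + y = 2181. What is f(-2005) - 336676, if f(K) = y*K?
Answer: -4701561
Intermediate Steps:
y = 2177 (y = -4 + 2181 = 2177)
f(K) = 2177*K
f(-2005) - 336676 = 2177*(-2005) - 336676 = -4364885 - 336676 = -4701561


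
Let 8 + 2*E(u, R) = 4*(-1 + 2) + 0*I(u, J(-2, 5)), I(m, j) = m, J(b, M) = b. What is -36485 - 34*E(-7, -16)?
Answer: -36417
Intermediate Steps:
E(u, R) = -2 (E(u, R) = -4 + (4*(-1 + 2) + 0*u)/2 = -4 + (4*1 + 0)/2 = -4 + (4 + 0)/2 = -4 + (½)*4 = -4 + 2 = -2)
-36485 - 34*E(-7, -16) = -36485 - 34*(-2) = -36485 - 1*(-68) = -36485 + 68 = -36417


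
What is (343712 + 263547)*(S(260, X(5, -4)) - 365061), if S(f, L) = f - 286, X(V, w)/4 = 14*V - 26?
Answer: -221702366533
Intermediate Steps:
X(V, w) = -104 + 56*V (X(V, w) = 4*(14*V - 26) = 4*(-26 + 14*V) = -104 + 56*V)
S(f, L) = -286 + f
(343712 + 263547)*(S(260, X(5, -4)) - 365061) = (343712 + 263547)*((-286 + 260) - 365061) = 607259*(-26 - 365061) = 607259*(-365087) = -221702366533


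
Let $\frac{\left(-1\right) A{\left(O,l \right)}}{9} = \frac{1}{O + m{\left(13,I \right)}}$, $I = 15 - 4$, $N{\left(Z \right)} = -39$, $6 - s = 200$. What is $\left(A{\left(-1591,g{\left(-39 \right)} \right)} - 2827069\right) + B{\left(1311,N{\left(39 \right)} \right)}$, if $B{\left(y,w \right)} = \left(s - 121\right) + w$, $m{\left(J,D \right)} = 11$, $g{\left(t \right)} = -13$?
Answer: $- \frac{4467328331}{1580} \approx -2.8274 \cdot 10^{6}$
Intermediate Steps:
$s = -194$ ($s = 6 - 200 = -194$)
$I = 11$
$A{\left(O,l \right)} = - \frac{9}{11 + O}$ ($A{\left(O,l \right)} = - \frac{9}{O + 11} = - \frac{9}{11 + O}$)
$B{\left(y,w \right)} = -315 + w$ ($B{\left(y,w \right)} = \left(-194 - 121\right) + w = -315 + w$)
$\left(A{\left(-1591,g{\left(-39 \right)} \right)} - 2827069\right) + B{\left(1311,N{\left(39 \right)} \right)} = \left(- \frac{9}{11 - 1591} - 2827069\right) - 354 = \left(- \frac{9}{-1580} - 2827069\right) - 354 = \left(\left(-9\right) \left(- \frac{1}{1580}\right) - 2827069\right) - 354 = \left(\frac{9}{1580} - 2827069\right) - 354 = - \frac{4466769011}{1580} - 354 = - \frac{4467328331}{1580}$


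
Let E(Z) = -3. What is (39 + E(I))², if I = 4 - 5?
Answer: 1296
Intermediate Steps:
I = -1
(39 + E(I))² = (39 - 3)² = 36² = 1296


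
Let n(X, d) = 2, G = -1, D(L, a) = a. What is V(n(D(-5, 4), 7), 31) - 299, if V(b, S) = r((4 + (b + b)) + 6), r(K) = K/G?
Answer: -313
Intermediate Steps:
r(K) = -K (r(K) = K/(-1) = K*(-1) = -K)
V(b, S) = -10 - 2*b (V(b, S) = -((4 + (b + b)) + 6) = -((4 + 2*b) + 6) = -(10 + 2*b) = -10 - 2*b)
V(n(D(-5, 4), 7), 31) - 299 = (-10 - 2*2) - 299 = (-10 - 4) - 299 = -14 - 299 = -313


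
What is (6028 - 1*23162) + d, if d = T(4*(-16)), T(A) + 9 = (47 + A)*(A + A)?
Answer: -14967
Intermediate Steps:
T(A) = -9 + 2*A*(47 + A) (T(A) = -9 + (47 + A)*(A + A) = -9 + (47 + A)*(2*A) = -9 + 2*A*(47 + A))
d = 2167 (d = -9 + 2*(4*(-16))² + 94*(4*(-16)) = -9 + 2*(-64)² + 94*(-64) = -9 + 2*4096 - 6016 = -9 + 8192 - 6016 = 2167)
(6028 - 1*23162) + d = (6028 - 1*23162) + 2167 = (6028 - 23162) + 2167 = -17134 + 2167 = -14967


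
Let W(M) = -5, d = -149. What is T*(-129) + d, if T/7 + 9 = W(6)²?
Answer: -14597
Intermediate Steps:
T = 112 (T = -63 + 7*(-5)² = -63 + 7*25 = -63 + 175 = 112)
T*(-129) + d = 112*(-129) - 149 = -14448 - 149 = -14597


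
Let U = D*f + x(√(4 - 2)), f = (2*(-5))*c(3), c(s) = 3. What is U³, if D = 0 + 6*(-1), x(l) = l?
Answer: (180 + √2)³ ≈ 5.9705e+6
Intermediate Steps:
f = -30 (f = (2*(-5))*3 = -10*3 = -30)
D = -6 (D = 0 - 6 = -6)
U = 180 + √2 (U = -6*(-30) + √(4 - 2) = 180 + √2 ≈ 181.41)
U³ = (180 + √2)³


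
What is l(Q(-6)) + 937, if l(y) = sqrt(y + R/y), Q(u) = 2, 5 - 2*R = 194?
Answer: 937 + I*sqrt(181)/2 ≈ 937.0 + 6.7268*I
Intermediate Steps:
R = -189/2 (R = 5/2 - 1/2*194 = 5/2 - 97 = -189/2 ≈ -94.500)
l(y) = sqrt(y - 189/(2*y))
l(Q(-6)) + 937 = sqrt(-378/2 + 4*2)/2 + 937 = sqrt(-378*1/2 + 8)/2 + 937 = sqrt(-189 + 8)/2 + 937 = sqrt(-181)/2 + 937 = (I*sqrt(181))/2 + 937 = I*sqrt(181)/2 + 937 = 937 + I*sqrt(181)/2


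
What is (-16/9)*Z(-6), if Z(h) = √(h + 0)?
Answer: -16*I*√6/9 ≈ -4.3546*I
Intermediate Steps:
Z(h) = √h
(-16/9)*Z(-6) = (-16/9)*√(-6) = (-16*⅑)*(I*√6) = -16*I*√6/9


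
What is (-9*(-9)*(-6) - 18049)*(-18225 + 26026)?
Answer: -144591535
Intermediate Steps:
(-9*(-9)*(-6) - 18049)*(-18225 + 26026) = (81*(-6) - 18049)*7801 = (-486 - 18049)*7801 = -18535*7801 = -144591535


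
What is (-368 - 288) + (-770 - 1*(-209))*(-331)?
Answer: 185035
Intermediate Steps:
(-368 - 288) + (-770 - 1*(-209))*(-331) = -656 + (-770 + 209)*(-331) = -656 - 561*(-331) = -656 + 185691 = 185035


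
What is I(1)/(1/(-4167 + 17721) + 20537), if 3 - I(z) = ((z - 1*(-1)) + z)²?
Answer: -81324/278358499 ≈ -0.00029216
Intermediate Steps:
I(z) = 3 - (1 + 2*z)² (I(z) = 3 - ((z - 1*(-1)) + z)² = 3 - ((z + 1) + z)² = 3 - ((1 + z) + z)² = 3 - (1 + 2*z)²)
I(1)/(1/(-4167 + 17721) + 20537) = (3 - (1 + 2*1)²)/(1/(-4167 + 17721) + 20537) = (3 - (1 + 2)²)/(1/13554 + 20537) = (3 - 1*3²)/(1/13554 + 20537) = (3 - 1*9)/(278358499/13554) = 13554*(3 - 9)/278358499 = (13554/278358499)*(-6) = -81324/278358499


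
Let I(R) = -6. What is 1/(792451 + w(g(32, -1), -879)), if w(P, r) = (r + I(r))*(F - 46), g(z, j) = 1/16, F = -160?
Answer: 1/974761 ≈ 1.0259e-6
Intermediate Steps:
g(z, j) = 1/16
w(P, r) = 1236 - 206*r (w(P, r) = (r - 6)*(-160 - 46) = (-6 + r)*(-206) = 1236 - 206*r)
1/(792451 + w(g(32, -1), -879)) = 1/(792451 + (1236 - 206*(-879))) = 1/(792451 + (1236 + 181074)) = 1/(792451 + 182310) = 1/974761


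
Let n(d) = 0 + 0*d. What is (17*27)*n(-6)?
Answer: 0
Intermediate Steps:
n(d) = 0 (n(d) = 0 + 0 = 0)
(17*27)*n(-6) = (17*27)*0 = 459*0 = 0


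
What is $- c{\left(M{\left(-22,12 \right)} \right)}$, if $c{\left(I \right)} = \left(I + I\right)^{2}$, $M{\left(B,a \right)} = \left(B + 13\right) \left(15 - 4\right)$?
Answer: $-39204$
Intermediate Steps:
$M{\left(B,a \right)} = 143 + 11 B$ ($M{\left(B,a \right)} = \left(13 + B\right) 11 = 143 + 11 B$)
$c{\left(I \right)} = 4 I^{2}$ ($c{\left(I \right)} = \left(2 I\right)^{2} = 4 I^{2}$)
$- c{\left(M{\left(-22,12 \right)} \right)} = - 4 \left(143 + 11 \left(-22\right)\right)^{2} = - 4 \left(143 - 242\right)^{2} = - 4 \left(-99\right)^{2} = - 4 \cdot 9801 = \left(-1\right) 39204 = -39204$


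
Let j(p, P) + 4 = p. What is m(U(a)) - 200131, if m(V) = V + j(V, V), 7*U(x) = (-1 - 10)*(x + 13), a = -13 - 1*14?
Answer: -200091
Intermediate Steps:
j(p, P) = -4 + p
a = -27 (a = -13 - 14 = -27)
U(x) = -143/7 - 11*x/7 (U(x) = ((-1 - 10)*(x + 13))/7 = (-11*(13 + x))/7 = (-143 - 11*x)/7 = -143/7 - 11*x/7)
m(V) = -4 + 2*V (m(V) = V + (-4 + V) = -4 + 2*V)
m(U(a)) - 200131 = (-4 + 2*(-143/7 - 11/7*(-27))) - 200131 = (-4 + 2*(-143/7 + 297/7)) - 200131 = (-4 + 2*22) - 200131 = (-4 + 44) - 200131 = 40 - 200131 = -200091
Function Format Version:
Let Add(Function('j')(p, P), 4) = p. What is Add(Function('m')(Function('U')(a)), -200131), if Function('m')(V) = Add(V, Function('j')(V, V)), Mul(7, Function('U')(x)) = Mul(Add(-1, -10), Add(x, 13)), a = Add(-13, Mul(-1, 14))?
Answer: -200091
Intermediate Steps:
Function('j')(p, P) = Add(-4, p)
a = -27 (a = Add(-13, -14) = -27)
Function('U')(x) = Add(Rational(-143, 7), Mul(Rational(-11, 7), x)) (Function('U')(x) = Mul(Rational(1, 7), Mul(Add(-1, -10), Add(x, 13))) = Mul(Rational(1, 7), Mul(-11, Add(13, x))) = Mul(Rational(1, 7), Add(-143, Mul(-11, x))) = Add(Rational(-143, 7), Mul(Rational(-11, 7), x)))
Function('m')(V) = Add(-4, Mul(2, V)) (Function('m')(V) = Add(V, Add(-4, V)) = Add(-4, Mul(2, V)))
Add(Function('m')(Function('U')(a)), -200131) = Add(Add(-4, Mul(2, Add(Rational(-143, 7), Mul(Rational(-11, 7), -27)))), -200131) = Add(Add(-4, Mul(2, Add(Rational(-143, 7), Rational(297, 7)))), -200131) = Add(Add(-4, Mul(2, 22)), -200131) = Add(Add(-4, 44), -200131) = Add(40, -200131) = -200091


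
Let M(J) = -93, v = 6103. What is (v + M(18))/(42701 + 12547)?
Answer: 3005/27624 ≈ 0.10878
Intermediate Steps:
(v + M(18))/(42701 + 12547) = (6103 - 93)/(42701 + 12547) = 6010/55248 = 6010*(1/55248) = 3005/27624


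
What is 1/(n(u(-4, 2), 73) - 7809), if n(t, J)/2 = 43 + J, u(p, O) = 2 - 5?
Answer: -1/7577 ≈ -0.00013198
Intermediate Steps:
u(p, O) = -3
n(t, J) = 86 + 2*J (n(t, J) = 2*(43 + J) = 86 + 2*J)
1/(n(u(-4, 2), 73) - 7809) = 1/((86 + 2*73) - 7809) = 1/((86 + 146) - 7809) = 1/(232 - 7809) = 1/(-7577) = -1/7577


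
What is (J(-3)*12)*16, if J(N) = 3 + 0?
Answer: 576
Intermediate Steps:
J(N) = 3
(J(-3)*12)*16 = (3*12)*16 = 36*16 = 576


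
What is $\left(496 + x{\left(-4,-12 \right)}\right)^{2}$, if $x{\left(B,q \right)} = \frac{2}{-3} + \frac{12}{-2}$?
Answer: $\frac{2155024}{9} \approx 2.3945 \cdot 10^{5}$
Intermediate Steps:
$x{\left(B,q \right)} = - \frac{20}{3}$ ($x{\left(B,q \right)} = 2 \left(- \frac{1}{3}\right) + 12 \left(- \frac{1}{2}\right) = - \frac{2}{3} - 6 = - \frac{20}{3}$)
$\left(496 + x{\left(-4,-12 \right)}\right)^{2} = \left(496 - \frac{20}{3}\right)^{2} = \left(\frac{1468}{3}\right)^{2} = \frac{2155024}{9}$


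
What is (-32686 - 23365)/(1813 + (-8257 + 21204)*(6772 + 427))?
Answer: -56051/93207266 ≈ -0.00060136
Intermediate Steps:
(-32686 - 23365)/(1813 + (-8257 + 21204)*(6772 + 427)) = -56051/(1813 + 12947*7199) = -56051/(1813 + 93205453) = -56051/93207266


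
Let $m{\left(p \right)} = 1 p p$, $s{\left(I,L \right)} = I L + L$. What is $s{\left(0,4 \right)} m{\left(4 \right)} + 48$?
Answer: $112$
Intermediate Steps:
$s{\left(I,L \right)} = L + I L$
$m{\left(p \right)} = p^{2}$ ($m{\left(p \right)} = 1 p^{2} = p^{2}$)
$s{\left(0,4 \right)} m{\left(4 \right)} + 48 = 4 \left(1 + 0\right) 4^{2} + 48 = 4 \cdot 1 \cdot 16 + 48 = 4 \cdot 16 + 48 = 64 + 48 = 112$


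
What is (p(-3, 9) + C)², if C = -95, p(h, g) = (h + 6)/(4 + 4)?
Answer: 573049/64 ≈ 8953.9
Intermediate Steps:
p(h, g) = ¾ + h/8 (p(h, g) = (6 + h)/8 = (6 + h)*(⅛) = ¾ + h/8)
(p(-3, 9) + C)² = ((¾ + (⅛)*(-3)) - 95)² = ((¾ - 3/8) - 95)² = (3/8 - 95)² = (-757/8)² = 573049/64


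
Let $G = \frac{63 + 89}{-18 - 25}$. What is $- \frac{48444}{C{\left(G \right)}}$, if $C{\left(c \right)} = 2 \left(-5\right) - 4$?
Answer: $\frac{24222}{7} \approx 3460.3$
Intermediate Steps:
$G = - \frac{152}{43}$ ($G = \frac{152}{-43} = 152 \left(- \frac{1}{43}\right) = - \frac{152}{43} \approx -3.5349$)
$C{\left(c \right)} = -14$ ($C{\left(c \right)} = -10 - 4 = -14$)
$- \frac{48444}{C{\left(G \right)}} = - \frac{48444}{-14} = \left(-48444\right) \left(- \frac{1}{14}\right) = \frac{24222}{7}$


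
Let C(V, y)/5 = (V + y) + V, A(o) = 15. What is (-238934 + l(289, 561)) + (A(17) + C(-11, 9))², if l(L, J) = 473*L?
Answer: -99737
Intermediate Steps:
C(V, y) = 5*y + 10*V (C(V, y) = 5*((V + y) + V) = 5*(y + 2*V) = 5*y + 10*V)
(-238934 + l(289, 561)) + (A(17) + C(-11, 9))² = (-238934 + 473*289) + (15 + (5*9 + 10*(-11)))² = (-238934 + 136697) + (15 + (45 - 110))² = -102237 + (15 - 65)² = -102237 + (-50)² = -102237 + 2500 = -99737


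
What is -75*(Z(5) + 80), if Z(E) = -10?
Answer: -5250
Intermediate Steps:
-75*(Z(5) + 80) = -75*(-10 + 80) = -75*70 = -5250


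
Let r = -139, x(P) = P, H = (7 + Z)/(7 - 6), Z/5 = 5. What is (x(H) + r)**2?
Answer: 11449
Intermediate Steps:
Z = 25 (Z = 5*5 = 25)
H = 32 (H = (7 + 25)/(7 - 6) = 32/1 = 32*1 = 32)
(x(H) + r)**2 = (32 - 139)**2 = (-107)**2 = 11449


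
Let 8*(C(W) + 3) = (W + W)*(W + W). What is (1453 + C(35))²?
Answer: 17015625/4 ≈ 4.2539e+6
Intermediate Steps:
C(W) = -3 + W²/2 (C(W) = -3 + ((W + W)*(W + W))/8 = -3 + ((2*W)*(2*W))/8 = -3 + (4*W²)/8 = -3 + W²/2)
(1453 + C(35))² = (1453 + (-3 + (½)*35²))² = (1453 + (-3 + (½)*1225))² = (1453 + (-3 + 1225/2))² = (1453 + 1219/2)² = (4125/2)² = 17015625/4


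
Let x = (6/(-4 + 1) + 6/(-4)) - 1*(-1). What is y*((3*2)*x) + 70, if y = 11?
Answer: -95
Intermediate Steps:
x = -5/2 (x = (6/(-3) + 6*(-¼)) + 1 = (6*(-⅓) - 3/2) + 1 = (-2 - 3/2) + 1 = -7/2 + 1 = -5/2 ≈ -2.5000)
y*((3*2)*x) + 70 = 11*((3*2)*(-5/2)) + 70 = 11*(6*(-5/2)) + 70 = 11*(-15) + 70 = -165 + 70 = -95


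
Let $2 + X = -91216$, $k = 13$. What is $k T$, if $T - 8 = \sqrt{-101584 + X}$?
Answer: $104 + 13 i \sqrt{192802} \approx 104.0 + 5708.2 i$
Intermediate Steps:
$X = -91218$ ($X = -2 - 91216 = -91218$)
$T = 8 + i \sqrt{192802}$ ($T = 8 + \sqrt{-101584 - 91218} = 8 + \sqrt{-192802} = 8 + i \sqrt{192802} \approx 8.0 + 439.09 i$)
$k T = 13 \left(8 + i \sqrt{192802}\right) = 104 + 13 i \sqrt{192802}$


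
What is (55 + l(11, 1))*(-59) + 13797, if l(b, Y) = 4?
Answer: 10316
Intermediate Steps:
(55 + l(11, 1))*(-59) + 13797 = (55 + 4)*(-59) + 13797 = 59*(-59) + 13797 = -3481 + 13797 = 10316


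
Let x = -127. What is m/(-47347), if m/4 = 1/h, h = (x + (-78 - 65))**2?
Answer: -1/862899075 ≈ -1.1589e-9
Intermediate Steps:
h = 72900 (h = (-127 + (-78 - 65))**2 = (-127 - 143)**2 = (-270)**2 = 72900)
m = 1/18225 (m = 4/72900 = 4*(1/72900) = 1/18225 ≈ 5.4870e-5)
m/(-47347) = (1/18225)/(-47347) = (1/18225)*(-1/47347) = -1/862899075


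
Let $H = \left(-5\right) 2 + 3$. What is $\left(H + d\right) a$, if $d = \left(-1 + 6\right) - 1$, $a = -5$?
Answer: $15$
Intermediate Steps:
$H = -7$ ($H = -10 + 3 = -7$)
$d = 4$ ($d = 5 - 1 = 4$)
$\left(H + d\right) a = \left(-7 + 4\right) \left(-5\right) = \left(-3\right) \left(-5\right) = 15$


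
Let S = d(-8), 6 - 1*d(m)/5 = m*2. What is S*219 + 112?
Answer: 24202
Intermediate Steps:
d(m) = 30 - 10*m (d(m) = 30 - 5*m*2 = 30 - 10*m)
S = 110 (S = 30 - 10*(-8) = 30 + 80 = 110)
S*219 + 112 = 110*219 + 112 = 24090 + 112 = 24202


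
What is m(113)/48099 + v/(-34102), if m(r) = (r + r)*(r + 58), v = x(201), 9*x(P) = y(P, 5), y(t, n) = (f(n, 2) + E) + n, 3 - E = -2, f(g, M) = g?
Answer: 1317825727/1640272098 ≈ 0.80342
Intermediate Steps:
E = 5 (E = 3 - 1*(-2) = 3 + 2 = 5)
y(t, n) = 5 + 2*n (y(t, n) = (n + 5) + n = (5 + n) + n = 5 + 2*n)
x(P) = 5/3 (x(P) = (5 + 2*5)/9 = (5 + 10)/9 = (1/9)*15 = 5/3)
v = 5/3 ≈ 1.6667
m(r) = 2*r*(58 + r) (m(r) = (2*r)*(58 + r) = 2*r*(58 + r))
m(113)/48099 + v/(-34102) = (2*113*(58 + 113))/48099 + (5/3)/(-34102) = (2*113*171)*(1/48099) + (5/3)*(-1/34102) = 38646*(1/48099) - 5/102306 = 12882/16033 - 5/102306 = 1317825727/1640272098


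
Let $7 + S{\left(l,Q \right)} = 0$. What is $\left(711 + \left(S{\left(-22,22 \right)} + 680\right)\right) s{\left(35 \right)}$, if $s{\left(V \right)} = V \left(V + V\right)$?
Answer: $3390800$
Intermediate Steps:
$S{\left(l,Q \right)} = -7$ ($S{\left(l,Q \right)} = -7 + 0 = -7$)
$s{\left(V \right)} = 2 V^{2}$ ($s{\left(V \right)} = V 2 V = 2 V^{2}$)
$\left(711 + \left(S{\left(-22,22 \right)} + 680\right)\right) s{\left(35 \right)} = \left(711 + \left(-7 + 680\right)\right) 2 \cdot 35^{2} = \left(711 + 673\right) 2 \cdot 1225 = 1384 \cdot 2450 = 3390800$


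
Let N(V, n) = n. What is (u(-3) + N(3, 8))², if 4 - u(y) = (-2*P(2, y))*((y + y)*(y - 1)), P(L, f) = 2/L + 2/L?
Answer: 11664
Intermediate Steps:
P(L, f) = 4/L
u(y) = 4 + 8*y*(-1 + y) (u(y) = 4 - (-8/2)*(y + y)*(y - 1) = 4 - (-8/2)*(2*y)*(-1 + y) = 4 - (-2*2)*2*y*(-1 + y) = 4 - (-4)*2*y*(-1 + y) = 4 - (-8)*y*(-1 + y) = 4 + 8*y*(-1 + y))
(u(-3) + N(3, 8))² = ((4 - 8*(-3) + 8*(-3)²) + 8)² = ((4 + 24 + 8*9) + 8)² = ((4 + 24 + 72) + 8)² = (100 + 8)² = 108² = 11664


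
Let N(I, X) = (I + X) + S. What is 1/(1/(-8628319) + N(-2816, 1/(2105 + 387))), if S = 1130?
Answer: -3071681564/5178853884643 ≈ -0.00059312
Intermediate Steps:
N(I, X) = 1130 + I + X (N(I, X) = (I + X) + 1130 = 1130 + I + X)
1/(1/(-8628319) + N(-2816, 1/(2105 + 387))) = 1/(1/(-8628319) + (1130 - 2816 + 1/(2105 + 387))) = 1/(-1/8628319 + (1130 - 2816 + 1/2492)) = 1/(-1/8628319 - 4201511/2492) = 1/(-5178853884643/3071681564) = -3071681564/5178853884643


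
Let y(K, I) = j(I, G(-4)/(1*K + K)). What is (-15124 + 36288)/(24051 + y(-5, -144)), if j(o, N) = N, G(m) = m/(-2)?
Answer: 52910/60127 ≈ 0.87997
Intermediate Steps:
G(m) = -m/2 (G(m) = m*(-1/2) = -m/2)
y(K, I) = 1/K (y(K, I) = (-1/2*(-4))/(1*K + K) = 2/(K + K) = 2/((2*K)) = 2*(1/(2*K)) = 1/K)
(-15124 + 36288)/(24051 + y(-5, -144)) = (-15124 + 36288)/(24051 + 1/(-5)) = 21164/(24051 - 1/5) = 21164/(120254/5) = 21164*(5/120254) = 52910/60127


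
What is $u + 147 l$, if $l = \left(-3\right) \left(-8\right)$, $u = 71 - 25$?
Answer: $3574$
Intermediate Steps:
$u = 46$ ($u = 71 - 25 = 46$)
$l = 24$
$u + 147 l = 46 + 147 \cdot 24 = 46 + 3528 = 3574$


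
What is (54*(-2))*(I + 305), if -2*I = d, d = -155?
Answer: -41310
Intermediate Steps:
I = 155/2 (I = -½*(-155) = 155/2 ≈ 77.500)
(54*(-2))*(I + 305) = (54*(-2))*(155/2 + 305) = -108*765/2 = -41310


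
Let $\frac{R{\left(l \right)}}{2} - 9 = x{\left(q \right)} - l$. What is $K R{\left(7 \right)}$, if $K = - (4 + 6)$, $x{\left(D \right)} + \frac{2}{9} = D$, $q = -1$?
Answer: $- \frac{140}{9} \approx -15.556$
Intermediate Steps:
$x{\left(D \right)} = - \frac{2}{9} + D$
$R{\left(l \right)} = \frac{140}{9} - 2 l$ ($R{\left(l \right)} = 18 + 2 \left(\left(- \frac{2}{9} - 1\right) - l\right) = 18 + 2 \left(- \frac{11}{9} - l\right) = 18 - \left(\frac{22}{9} + 2 l\right) = \frac{140}{9} - 2 l$)
$K = -10$ ($K = \left(-1\right) 10 = -10$)
$K R{\left(7 \right)} = - 10 \left(\frac{140}{9} - 14\right) = \left(-10\right) \frac{14}{9} = - \frac{140}{9}$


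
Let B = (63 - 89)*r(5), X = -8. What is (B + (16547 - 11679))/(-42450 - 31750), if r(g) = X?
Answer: -1269/18550 ≈ -0.068410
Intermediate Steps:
r(g) = -8
B = 208 (B = (63 - 89)*(-8) = -26*(-8) = 208)
(B + (16547 - 11679))/(-42450 - 31750) = (208 + (16547 - 11679))/(-42450 - 31750) = (208 + 4868)/(-74200) = 5076*(-1/74200) = -1269/18550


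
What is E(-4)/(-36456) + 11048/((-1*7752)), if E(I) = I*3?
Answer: -4194509/2943822 ≈ -1.4249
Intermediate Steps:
E(I) = 3*I
E(-4)/(-36456) + 11048/((-1*7752)) = (3*(-4))/(-36456) + 11048/((-1*7752)) = -12*(-1/36456) + 11048/(-7752) = 1/3038 + 11048*(-1/7752) = 1/3038 - 1381/969 = -4194509/2943822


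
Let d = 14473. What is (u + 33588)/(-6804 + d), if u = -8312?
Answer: 25276/7669 ≈ 3.2959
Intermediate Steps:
(u + 33588)/(-6804 + d) = (-8312 + 33588)/(-6804 + 14473) = 25276/7669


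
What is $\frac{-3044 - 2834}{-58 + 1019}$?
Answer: $- \frac{5878}{961} \approx -6.1165$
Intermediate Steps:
$\frac{-3044 - 2834}{-58 + 1019} = \frac{-3044 - 2834}{961} = \left(-3044 - 2834\right) \frac{1}{961} = \left(-5878\right) \frac{1}{961} = - \frac{5878}{961}$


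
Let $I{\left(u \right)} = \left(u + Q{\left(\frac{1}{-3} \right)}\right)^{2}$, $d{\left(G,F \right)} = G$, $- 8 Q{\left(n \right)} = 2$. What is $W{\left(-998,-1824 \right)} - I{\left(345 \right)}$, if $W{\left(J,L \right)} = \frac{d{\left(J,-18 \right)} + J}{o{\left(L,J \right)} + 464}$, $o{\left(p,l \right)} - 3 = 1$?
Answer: $- \frac{222499981}{1872} \approx -1.1886 \cdot 10^{5}$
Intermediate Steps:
$Q{\left(n \right)} = - \frac{1}{4}$ ($Q{\left(n \right)} = \left(- \frac{1}{8}\right) 2 = - \frac{1}{4}$)
$o{\left(p,l \right)} = 4$ ($o{\left(p,l \right)} = 3 + 1 = 4$)
$I{\left(u \right)} = \left(- \frac{1}{4} + u\right)^{2}$ ($I{\left(u \right)} = \left(u - \frac{1}{4}\right)^{2} = \left(- \frac{1}{4} + u\right)^{2}$)
$W{\left(J,L \right)} = \frac{J}{234}$ ($W{\left(J,L \right)} = \frac{J + J}{4 + 464} = \frac{2 J}{468} = 2 J \frac{1}{468} = \frac{J}{234}$)
$W{\left(-998,-1824 \right)} - I{\left(345 \right)} = \frac{1}{234} \left(-998\right) - \frac{\left(-1 + 4 \cdot 345\right)^{2}}{16} = - \frac{499}{117} - \frac{\left(-1 + 1380\right)^{2}}{16} = - \frac{499}{117} - \frac{1379^{2}}{16} = - \frac{499}{117} - \frac{1}{16} \cdot 1901641 = - \frac{499}{117} - \frac{1901641}{16} = - \frac{222499981}{1872}$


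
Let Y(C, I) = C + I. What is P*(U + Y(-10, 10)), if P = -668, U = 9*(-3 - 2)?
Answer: 30060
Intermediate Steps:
U = -45 (U = 9*(-5) = -45)
P*(U + Y(-10, 10)) = -668*(-45 + (-10 + 10)) = -668*(-45 + 0) = -668*(-45) = 30060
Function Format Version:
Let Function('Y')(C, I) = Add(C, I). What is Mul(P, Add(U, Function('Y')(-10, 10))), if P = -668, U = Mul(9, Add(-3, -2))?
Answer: 30060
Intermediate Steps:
U = -45 (U = Mul(9, -5) = -45)
Mul(P, Add(U, Function('Y')(-10, 10))) = Mul(-668, Add(-45, Add(-10, 10))) = Mul(-668, Add(-45, 0)) = Mul(-668, -45) = 30060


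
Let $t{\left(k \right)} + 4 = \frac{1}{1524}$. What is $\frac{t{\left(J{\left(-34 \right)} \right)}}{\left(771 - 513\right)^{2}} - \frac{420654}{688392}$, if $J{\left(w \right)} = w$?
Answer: $- \frac{197577893249}{323300549232} \approx -0.61113$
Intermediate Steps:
$t{\left(k \right)} = - \frac{6095}{1524}$ ($t{\left(k \right)} = -4 + \frac{1}{1524} = - \frac{6095}{1524}$)
$\frac{t{\left(J{\left(-34 \right)} \right)}}{\left(771 - 513\right)^{2}} - \frac{420654}{688392} = - \frac{6095}{1524 \left(771 - 513\right)^{2}} - \frac{420654}{688392} = - \frac{6095}{1524 \cdot 258^{2}} - \frac{70109}{114732} = - \frac{6095}{1524 \cdot 66564} - \frac{70109}{114732} = \left(- \frac{6095}{1524}\right) \frac{1}{66564} - \frac{70109}{114732} = - \frac{6095}{101443536} - \frac{70109}{114732} = - \frac{197577893249}{323300549232}$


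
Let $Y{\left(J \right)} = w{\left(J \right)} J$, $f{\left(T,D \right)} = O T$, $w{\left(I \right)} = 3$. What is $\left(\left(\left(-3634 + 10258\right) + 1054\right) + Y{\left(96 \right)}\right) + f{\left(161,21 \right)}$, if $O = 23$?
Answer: $11669$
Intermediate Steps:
$f{\left(T,D \right)} = 23 T$
$Y{\left(J \right)} = 3 J$
$\left(\left(\left(-3634 + 10258\right) + 1054\right) + Y{\left(96 \right)}\right) + f{\left(161,21 \right)} = \left(\left(\left(-3634 + 10258\right) + 1054\right) + 3 \cdot 96\right) + 23 \cdot 161 = \left(\left(6624 + 1054\right) + 288\right) + 3703 = \left(7678 + 288\right) + 3703 = 7966 + 3703 = 11669$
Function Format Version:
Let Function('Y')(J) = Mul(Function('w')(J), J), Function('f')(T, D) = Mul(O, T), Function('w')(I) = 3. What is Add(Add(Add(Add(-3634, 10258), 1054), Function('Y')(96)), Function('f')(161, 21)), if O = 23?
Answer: 11669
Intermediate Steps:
Function('f')(T, D) = Mul(23, T)
Function('Y')(J) = Mul(3, J)
Add(Add(Add(Add(-3634, 10258), 1054), Function('Y')(96)), Function('f')(161, 21)) = Add(Add(Add(Add(-3634, 10258), 1054), Mul(3, 96)), Mul(23, 161)) = Add(Add(Add(6624, 1054), 288), 3703) = Add(Add(7678, 288), 3703) = Add(7966, 3703) = 11669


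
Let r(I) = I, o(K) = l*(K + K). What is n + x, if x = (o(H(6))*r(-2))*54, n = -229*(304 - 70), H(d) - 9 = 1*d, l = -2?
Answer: -47106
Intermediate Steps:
H(d) = 9 + d (H(d) = 9 + 1*d = 9 + d)
o(K) = -4*K (o(K) = -2*(K + K) = -4*K)
n = -53586 (n = -229*234 = -53586)
x = 6480 (x = (-4*(9 + 6)*(-2))*54 = (-4*15*(-2))*54 = -60*(-2)*54 = 120*54 = 6480)
n + x = -53586 + 6480 = -47106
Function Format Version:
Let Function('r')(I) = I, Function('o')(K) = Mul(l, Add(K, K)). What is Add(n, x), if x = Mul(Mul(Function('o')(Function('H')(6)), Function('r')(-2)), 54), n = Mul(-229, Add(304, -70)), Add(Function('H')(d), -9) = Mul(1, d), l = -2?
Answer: -47106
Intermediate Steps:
Function('H')(d) = Add(9, d) (Function('H')(d) = Add(9, Mul(1, d)) = Add(9, d))
Function('o')(K) = Mul(-4, K) (Function('o')(K) = Mul(-2, Add(K, K)) = Mul(-2, Mul(2, K)) = Mul(-4, K))
n = -53586 (n = Mul(-229, 234) = -53586)
x = 6480 (x = Mul(Mul(Mul(-4, Add(9, 6)), -2), 54) = Mul(Mul(Mul(-4, 15), -2), 54) = Mul(Mul(-60, -2), 54) = Mul(120, 54) = 6480)
Add(n, x) = Add(-53586, 6480) = -47106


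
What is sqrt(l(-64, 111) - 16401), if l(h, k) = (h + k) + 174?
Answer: 2*I*sqrt(4045) ≈ 127.2*I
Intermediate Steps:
l(h, k) = 174 + h + k
sqrt(l(-64, 111) - 16401) = sqrt((174 - 64 + 111) - 16401) = sqrt(221 - 16401) = sqrt(-16180) = 2*I*sqrt(4045)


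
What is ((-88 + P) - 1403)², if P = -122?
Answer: 2601769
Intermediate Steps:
((-88 + P) - 1403)² = ((-88 - 122) - 1403)² = (-210 - 1403)² = (-1613)² = 2601769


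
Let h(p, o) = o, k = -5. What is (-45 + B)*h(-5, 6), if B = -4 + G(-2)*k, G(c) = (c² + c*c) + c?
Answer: -474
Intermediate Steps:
G(c) = c + 2*c² (G(c) = (c² + c²) + c = 2*c² + c = c + 2*c²)
B = -34 (B = -4 - 2*(1 + 2*(-2))*(-5) = -4 - 2*(1 - 4)*(-5) = -4 - 2*(-3)*(-5) = -4 + 6*(-5) = -4 - 30 = -34)
(-45 + B)*h(-5, 6) = (-45 - 34)*6 = -79*6 = -474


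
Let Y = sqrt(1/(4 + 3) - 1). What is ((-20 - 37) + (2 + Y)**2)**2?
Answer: 141457/49 - 3016*I*sqrt(42)/49 ≈ 2886.9 - 398.9*I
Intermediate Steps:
Y = I*sqrt(42)/7 (Y = sqrt(1/7 - 1) = sqrt(-6/7) = I*sqrt(42)/7 ≈ 0.92582*I)
((-20 - 37) + (2 + Y)**2)**2 = ((-20 - 37) + (2 + I*sqrt(42)/7)**2)**2 = (-57 + (2 + I*sqrt(42)/7)**2)**2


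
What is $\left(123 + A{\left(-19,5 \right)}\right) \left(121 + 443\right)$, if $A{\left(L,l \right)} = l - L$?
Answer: $82908$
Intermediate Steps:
$\left(123 + A{\left(-19,5 \right)}\right) \left(121 + 443\right) = \left(123 + \left(5 - -19\right)\right) \left(121 + 443\right) = \left(123 + \left(5 + 19\right)\right) 564 = \left(123 + 24\right) 564 = 147 \cdot 564 = 82908$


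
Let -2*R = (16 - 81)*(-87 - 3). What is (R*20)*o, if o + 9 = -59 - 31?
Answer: 5791500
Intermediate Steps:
R = -2925 (R = -(16 - 81)*(-87 - 3)/2 = -(-65)*(-90)/2 = -1/2*5850 = -2925)
o = -99 (o = -9 + (-59 - 31) = -9 - 90 = -99)
(R*20)*o = -2925*20*(-99) = -58500*(-99) = 5791500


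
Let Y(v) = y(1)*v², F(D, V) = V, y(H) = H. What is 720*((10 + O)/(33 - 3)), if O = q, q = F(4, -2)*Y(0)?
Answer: 240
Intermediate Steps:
Y(v) = v² (Y(v) = 1*v² = v²)
q = 0 (q = -2*0² = -2*0 = 0)
O = 0
720*((10 + O)/(33 - 3)) = 720*((10 + 0)/(33 - 3)) = 720*(10/30) = 720*(10*(1/30)) = 720*(⅓) = 240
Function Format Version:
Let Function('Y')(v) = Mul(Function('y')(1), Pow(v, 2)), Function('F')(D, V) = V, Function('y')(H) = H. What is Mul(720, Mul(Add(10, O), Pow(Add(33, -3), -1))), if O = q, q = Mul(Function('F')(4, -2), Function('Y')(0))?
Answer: 240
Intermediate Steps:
Function('Y')(v) = Pow(v, 2) (Function('Y')(v) = Mul(1, Pow(v, 2)) = Pow(v, 2))
q = 0 (q = Mul(-2, Pow(0, 2)) = Mul(-2, 0) = 0)
O = 0
Mul(720, Mul(Add(10, O), Pow(Add(33, -3), -1))) = Mul(720, Mul(Add(10, 0), Pow(Add(33, -3), -1))) = Mul(720, Mul(10, Pow(30, -1))) = Mul(720, Mul(10, Rational(1, 30))) = Mul(720, Rational(1, 3)) = 240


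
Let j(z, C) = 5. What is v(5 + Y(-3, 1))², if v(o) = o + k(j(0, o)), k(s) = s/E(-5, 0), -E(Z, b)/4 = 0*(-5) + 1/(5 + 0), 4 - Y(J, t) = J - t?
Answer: 729/16 ≈ 45.563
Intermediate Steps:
Y(J, t) = 4 + t - J (Y(J, t) = 4 - (J - t) = 4 + (t - J) = 4 + t - J)
E(Z, b) = -⅘ (E(Z, b) = -4*(0*(-5) + 1/(5 + 0)) = -4*(0 + 1/5) = -4*(0 + ⅕) = -4*⅕ = -⅘)
k(s) = -5*s/4 (k(s) = s/(-⅘) = s*(-5/4) = -5*s/4)
v(o) = -25/4 + o (v(o) = o - 5/4*5 = o - 25/4 = -25/4 + o)
v(5 + Y(-3, 1))² = (-25/4 + (5 + (4 + 1 - 1*(-3))))² = (-25/4 + (5 + (4 + 1 + 3)))² = (-25/4 + (5 + 8))² = (-25/4 + 13)² = (27/4)² = 729/16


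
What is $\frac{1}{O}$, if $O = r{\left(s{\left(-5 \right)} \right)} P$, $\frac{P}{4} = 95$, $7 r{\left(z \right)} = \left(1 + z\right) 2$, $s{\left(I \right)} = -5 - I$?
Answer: $\frac{7}{760} \approx 0.0092105$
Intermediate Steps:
$r{\left(z \right)} = \frac{2}{7} + \frac{2 z}{7}$ ($r{\left(z \right)} = \frac{\left(1 + z\right) 2}{7} = \frac{2 + 2 z}{7} = \frac{2}{7} + \frac{2 z}{7}$)
$P = 380$ ($P = 4 \cdot 95 = 380$)
$O = \frac{760}{7}$ ($O = \left(\frac{2}{7} + \frac{2 \left(-5 - -5\right)}{7}\right) 380 = \left(\frac{2}{7} + \frac{2 \left(-5 + 5\right)}{7}\right) 380 = \left(\frac{2}{7} + \frac{2}{7} \cdot 0\right) 380 = \left(\frac{2}{7} + 0\right) 380 = \frac{2}{7} \cdot 380 = \frac{760}{7} \approx 108.57$)
$\frac{1}{O} = \frac{1}{\frac{760}{7}} = \frac{7}{760}$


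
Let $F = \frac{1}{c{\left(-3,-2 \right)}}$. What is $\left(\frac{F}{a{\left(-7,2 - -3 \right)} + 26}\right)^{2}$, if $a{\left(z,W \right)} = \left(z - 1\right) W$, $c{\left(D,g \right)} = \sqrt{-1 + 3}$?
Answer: $\frac{1}{392} \approx 0.002551$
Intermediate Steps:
$c{\left(D,g \right)} = \sqrt{2}$
$a{\left(z,W \right)} = W \left(-1 + z\right)$ ($a{\left(z,W \right)} = \left(-1 + z\right) W = W \left(-1 + z\right)$)
$F = \frac{\sqrt{2}}{2}$ ($F = \frac{1}{\sqrt{2}} = \frac{\sqrt{2}}{2} \approx 0.70711$)
$\left(\frac{F}{a{\left(-7,2 - -3 \right)} + 26}\right)^{2} = \left(\frac{\frac{1}{2} \sqrt{2}}{\left(2 - -3\right) \left(-1 - 7\right) + 26}\right)^{2} = \left(\frac{\frac{1}{2} \sqrt{2}}{\left(2 + 3\right) \left(-8\right) + 26}\right)^{2} = \left(\frac{\frac{1}{2} \sqrt{2}}{5 \left(-8\right) + 26}\right)^{2} = \left(\frac{\frac{1}{2} \sqrt{2}}{-40 + 26}\right)^{2} = \left(\frac{\frac{1}{2} \sqrt{2}}{-14}\right)^{2} = \left(\frac{\sqrt{2}}{2} \left(- \frac{1}{14}\right)\right)^{2} = \left(- \frac{\sqrt{2}}{28}\right)^{2} = \frac{1}{392}$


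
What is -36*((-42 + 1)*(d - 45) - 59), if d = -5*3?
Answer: -86436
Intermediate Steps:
d = -15
-36*((-42 + 1)*(d - 45) - 59) = -36*((-42 + 1)*(-15 - 45) - 59) = -36*(-41*(-60) - 59) = -36*(2460 - 59) = -36*2401 = -86436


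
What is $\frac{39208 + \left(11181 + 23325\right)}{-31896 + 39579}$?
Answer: $\frac{73714}{7683} \approx 9.5944$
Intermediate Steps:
$\frac{39208 + \left(11181 + 23325\right)}{-31896 + 39579} = \frac{39208 + 34506}{7683} = 73714 \cdot \frac{1}{7683} = \frac{73714}{7683}$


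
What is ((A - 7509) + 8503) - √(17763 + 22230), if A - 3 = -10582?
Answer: -9585 - √39993 ≈ -9785.0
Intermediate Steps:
A = -10579 (A = 3 - 10582 = -10579)
((A - 7509) + 8503) - √(17763 + 22230) = ((-10579 - 7509) + 8503) - √(17763 + 22230) = (-18088 + 8503) - √39993 = -9585 - √39993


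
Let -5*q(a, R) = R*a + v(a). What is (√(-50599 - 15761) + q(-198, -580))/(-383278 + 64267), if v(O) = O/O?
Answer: 114841/1595055 - 2*I*√16590/319011 ≈ 0.071998 - 0.00080751*I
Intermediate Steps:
v(O) = 1
q(a, R) = -⅕ - R*a/5 (q(a, R) = -(R*a + 1)/5 = -(1 + R*a)/5 = -⅕ - R*a/5)
(√(-50599 - 15761) + q(-198, -580))/(-383278 + 64267) = (√(-50599 - 15761) + (-⅕ - ⅕*(-580)*(-198)))/(-383278 + 64267) = (√(-66360) + (-⅕ - 22968))/(-319011) = (2*I*√16590 - 114841/5)*(-1/319011) = (-114841/5 + 2*I*√16590)*(-1/319011) = 114841/1595055 - 2*I*√16590/319011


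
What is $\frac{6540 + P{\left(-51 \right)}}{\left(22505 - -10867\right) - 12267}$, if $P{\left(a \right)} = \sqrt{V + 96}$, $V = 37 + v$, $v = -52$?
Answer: $\frac{2183}{7035} \approx 0.31031$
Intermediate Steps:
$V = -15$ ($V = 37 - 52 = -15$)
$P{\left(a \right)} = 9$ ($P{\left(a \right)} = \sqrt{-15 + 96} = \sqrt{81} = 9$)
$\frac{6540 + P{\left(-51 \right)}}{\left(22505 - -10867\right) - 12267} = \frac{6540 + 9}{\left(22505 - -10867\right) - 12267} = \frac{6549}{\left(22505 + 10867\right) - 12267} = \frac{6549}{33372 - 12267} = \frac{6549}{21105} = 6549 \cdot \frac{1}{21105} = \frac{2183}{7035}$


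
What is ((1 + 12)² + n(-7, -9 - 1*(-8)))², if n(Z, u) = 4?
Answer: 29929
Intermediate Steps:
((1 + 12)² + n(-7, -9 - 1*(-8)))² = ((1 + 12)² + 4)² = (13² + 4)² = (169 + 4)² = 173² = 29929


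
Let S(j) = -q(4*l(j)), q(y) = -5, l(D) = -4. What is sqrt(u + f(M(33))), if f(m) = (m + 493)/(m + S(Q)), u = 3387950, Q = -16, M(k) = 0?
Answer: sqrt(84701215)/5 ≈ 1840.7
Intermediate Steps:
S(j) = 5 (S(j) = -1*(-5) = 5)
f(m) = (493 + m)/(5 + m) (f(m) = (m + 493)/(m + 5) = (493 + m)/(5 + m))
sqrt(u + f(M(33))) = sqrt(3387950 + (493 + 0)/(5 + 0)) = sqrt(3387950 + 493/5) = sqrt(16940243/5) = sqrt(84701215)/5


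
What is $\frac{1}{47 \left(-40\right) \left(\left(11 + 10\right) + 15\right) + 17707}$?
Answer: $- \frac{1}{49973} \approx -2.0011 \cdot 10^{-5}$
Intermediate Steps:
$\frac{1}{47 \left(-40\right) \left(\left(11 + 10\right) + 15\right) + 17707} = \frac{1}{- 1880 \left(21 + 15\right) + 17707} = \frac{1}{\left(-1880\right) 36 + 17707} = \frac{1}{-67680 + 17707} = \frac{1}{-49973} = - \frac{1}{49973}$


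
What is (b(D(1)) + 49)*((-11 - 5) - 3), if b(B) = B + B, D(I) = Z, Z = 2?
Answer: -1007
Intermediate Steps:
D(I) = 2
b(B) = 2*B
(b(D(1)) + 49)*((-11 - 5) - 3) = (2*2 + 49)*((-11 - 5) - 3) = (4 + 49)*(-16 - 3) = 53*(-19) = -1007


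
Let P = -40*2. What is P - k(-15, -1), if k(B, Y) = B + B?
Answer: -50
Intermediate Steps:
P = -80
k(B, Y) = 2*B
P - k(-15, -1) = -80 - 2*(-15) = -80 - 1*(-30) = -80 + 30 = -50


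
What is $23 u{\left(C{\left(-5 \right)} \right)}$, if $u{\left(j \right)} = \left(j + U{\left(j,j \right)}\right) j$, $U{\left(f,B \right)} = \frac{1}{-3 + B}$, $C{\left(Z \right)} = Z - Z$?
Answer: $0$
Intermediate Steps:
$C{\left(Z \right)} = 0$
$u{\left(j \right)} = j \left(j + \frac{1}{-3 + j}\right)$ ($u{\left(j \right)} = \left(j + \frac{1}{-3 + j}\right) j = j \left(j + \frac{1}{-3 + j}\right)$)
$23 u{\left(C{\left(-5 \right)} \right)} = 23 \frac{0 \left(1 + 0 \left(-3 + 0\right)\right)}{-3 + 0} = 23 \frac{0 \left(1 + 0 \left(-3\right)\right)}{-3} = 23 \cdot 0 \left(- \frac{1}{3}\right) \left(1 + 0\right) = 23 \cdot 0 \left(- \frac{1}{3}\right) 1 = 23 \cdot 0 = 0$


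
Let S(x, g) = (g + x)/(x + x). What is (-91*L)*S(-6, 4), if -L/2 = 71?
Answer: 6461/3 ≈ 2153.7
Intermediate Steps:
L = -142 (L = -2*71 = -142)
S(x, g) = (g + x)/(2*x) (S(x, g) = (g + x)/((2*x)) = (g + x)*(1/(2*x)) = (g + x)/(2*x))
(-91*L)*S(-6, 4) = (-91*(-142))*((1/2)*(4 - 6)/(-6)) = 12922*((1/2)*(-1/6)*(-2)) = 12922*(1/6) = 6461/3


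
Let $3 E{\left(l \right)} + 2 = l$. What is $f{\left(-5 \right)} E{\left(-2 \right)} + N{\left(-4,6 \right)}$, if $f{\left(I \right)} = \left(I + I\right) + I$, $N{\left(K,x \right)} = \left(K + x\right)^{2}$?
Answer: $24$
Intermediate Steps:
$E{\left(l \right)} = - \frac{2}{3} + \frac{l}{3}$
$f{\left(I \right)} = 3 I$ ($f{\left(I \right)} = 2 I + I = 3 I$)
$f{\left(-5 \right)} E{\left(-2 \right)} + N{\left(-4,6 \right)} = 3 \left(-5\right) \left(- \frac{2}{3} + \frac{1}{3} \left(-2\right)\right) + \left(-4 + 6\right)^{2} = - 15 \left(- \frac{2}{3} - \frac{2}{3}\right) + 2^{2} = \left(-15\right) \left(- \frac{4}{3}\right) + 4 = 20 + 4 = 24$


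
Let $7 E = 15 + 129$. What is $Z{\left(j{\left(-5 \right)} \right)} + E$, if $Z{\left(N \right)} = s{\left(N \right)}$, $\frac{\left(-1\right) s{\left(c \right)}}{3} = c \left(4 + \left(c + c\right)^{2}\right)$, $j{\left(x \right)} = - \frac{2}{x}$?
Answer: $\frac{13128}{875} \approx 15.003$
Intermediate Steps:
$E = \frac{144}{7}$ ($E = \frac{15 + 129}{7} = \frac{1}{7} \cdot 144 = \frac{144}{7} \approx 20.571$)
$s{\left(c \right)} = - 3 c \left(4 + 4 c^{2}\right)$ ($s{\left(c \right)} = - 3 c \left(4 + \left(c + c\right)^{2}\right) = - 3 c \left(4 + \left(2 c\right)^{2}\right) = - 3 c \left(4 + 4 c^{2}\right)$)
$Z{\left(N \right)} = - 12 N \left(1 + N^{2}\right)$
$Z{\left(j{\left(-5 \right)} \right)} + E = - 12 \left(- \frac{2}{-5}\right) \left(1 + \left(- \frac{2}{-5}\right)^{2}\right) + \frac{144}{7} = - 12 \left(\left(-2\right) \left(- \frac{1}{5}\right)\right) \left(1 + \left(\left(-2\right) \left(- \frac{1}{5}\right)\right)^{2}\right) + \frac{144}{7} = \left(-12\right) \frac{2}{5} \left(1 + \left(\frac{2}{5}\right)^{2}\right) + \frac{144}{7} = \left(-12\right) \frac{2}{5} \left(1 + \frac{4}{25}\right) + \frac{144}{7} = \left(-12\right) \frac{2}{5} \cdot \frac{29}{25} + \frac{144}{7} = - \frac{696}{125} + \frac{144}{7} = \frac{13128}{875}$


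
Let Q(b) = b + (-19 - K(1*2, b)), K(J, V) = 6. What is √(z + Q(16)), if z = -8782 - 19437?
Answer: 2*I*√7057 ≈ 168.01*I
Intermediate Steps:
Q(b) = -25 + b (Q(b) = b + (-19 - 1*6) = b + (-19 - 6) = b - 25 = -25 + b)
z = -28219
√(z + Q(16)) = √(-28219 + (-25 + 16)) = √(-28219 - 9) = √(-28228) = 2*I*√7057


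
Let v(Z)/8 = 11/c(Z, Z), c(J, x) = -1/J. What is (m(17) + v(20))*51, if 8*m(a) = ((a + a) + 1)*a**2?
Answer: -202215/8 ≈ -25277.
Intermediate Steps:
m(a) = a**2*(1 + 2*a)/8 (m(a) = (((a + a) + 1)*a**2)/8 = ((2*a + 1)*a**2)/8 = ((1 + 2*a)*a**2)/8 = (a**2*(1 + 2*a))/8 = a**2*(1 + 2*a)/8)
v(Z) = -88*Z (v(Z) = 8*(11/((-1/Z))) = 8*(11*(-Z)) = 8*(-11*Z) = -88*Z)
(m(17) + v(20))*51 = ((1/8)*17**2*(1 + 2*17) - 88*20)*51 = ((1/8)*289*(1 + 34) - 1760)*51 = ((1/8)*289*35 - 1760)*51 = (10115/8 - 1760)*51 = -3965/8*51 = -202215/8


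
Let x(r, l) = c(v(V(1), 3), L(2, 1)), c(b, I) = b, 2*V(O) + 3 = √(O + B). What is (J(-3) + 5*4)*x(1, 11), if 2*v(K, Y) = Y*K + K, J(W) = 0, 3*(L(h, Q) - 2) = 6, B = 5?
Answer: -60 + 20*√6 ≈ -11.010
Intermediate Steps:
L(h, Q) = 4 (L(h, Q) = 2 + (⅓)*6 = 2 + 2 = 4)
V(O) = -3/2 + √(5 + O)/2 (V(O) = -3/2 + √(O + 5)/2 = -3/2 + √(5 + O)/2)
v(K, Y) = K/2 + K*Y/2 (v(K, Y) = (Y*K + K)/2 = (K*Y + K)/2 = (K + K*Y)/2 = K/2 + K*Y/2)
x(r, l) = -3 + √6 (x(r, l) = (-3/2 + √(5 + 1)/2)*(1 + 3)/2 = (½)*(-3/2 + √6/2)*4 = -3 + √6)
(J(-3) + 5*4)*x(1, 11) = (0 + 5*4)*(-3 + √6) = (0 + 20)*(-3 + √6) = 20*(-3 + √6) = -60 + 20*√6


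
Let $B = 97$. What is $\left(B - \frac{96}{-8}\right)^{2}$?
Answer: $11881$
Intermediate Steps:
$\left(B - \frac{96}{-8}\right)^{2} = \left(97 - \frac{96}{-8}\right)^{2} = \left(97 - -12\right)^{2} = \left(97 + 12\right)^{2} = 109^{2} = 11881$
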